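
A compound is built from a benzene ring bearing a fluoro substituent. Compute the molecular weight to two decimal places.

96.10 g/mol

Atom tally by fragment:
  benzene ring core → C:6 H:6
  (− 1 ring H displaced by substituents)
  + F → F:1
Element totals:
  C: 6
  H: 5
  F: 1
Molecular formula: C6H5F.
  M = 6(12.011) + 5(1.008) + 18.998
    = 72.066 + 5.040 + 18.998 = 96.104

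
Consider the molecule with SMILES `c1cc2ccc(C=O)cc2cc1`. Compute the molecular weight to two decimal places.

156.18 g/mol

Atom tally by fragment:
  naphthalene ring system core → C:10 H:8
  (− 1 ring H displaced by substituents)
  + CHO → C:1 H:1 O:1
Element totals:
  C: 11
  H: 8
  O: 1
Molecular formula: C11H8O.
  M = 11(12.011) + 8(1.008) + 15.999
    = 132.121 + 8.064 + 15.999 = 156.184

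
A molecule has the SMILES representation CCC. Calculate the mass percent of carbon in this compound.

Atom tally by fragment:
  CH3 → C:1 H:3
  CH2 → C:1 H:2
  CH3 → C:1 H:3
Element totals:
  C: 3
  H: 8
Molecular formula: C3H8.
Molar mass = 44.097 g/mol.
Mass from C: 3 × 12.011 = 36.033 g/mol.
%C = 36.033 / 44.097 × 100 = 81.71%.

81.71%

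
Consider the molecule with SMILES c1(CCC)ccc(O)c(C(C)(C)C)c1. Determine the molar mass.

192.30 g/mol

Atom tally by fragment:
  benzene ring core → C:6 H:6
  (− 3 ring H displaced by substituents)
  + CH2CH2CH3 → C:3 H:7
  + OH → O:1 H:1
  + C(CH3)3 → C:4 H:9
Element totals:
  C: 13
  H: 20
  O: 1
Molecular formula: C13H20O.
  M = 13(12.011) + 20(1.008) + 15.999
    = 156.143 + 20.160 + 15.999 = 192.302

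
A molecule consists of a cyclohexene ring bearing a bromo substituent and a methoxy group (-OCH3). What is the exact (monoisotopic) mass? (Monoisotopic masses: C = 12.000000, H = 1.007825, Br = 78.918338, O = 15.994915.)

Atom tally by fragment:
  cyclohexene ring core → C:6 H:10
  (− 2 ring H displaced by substituents)
  + Br → Br:1
  + OCH3 → C:1 H:3 O:1
Element totals:
  C: 7
  H: 11
  Br: 1
  O: 1
Molecular formula: C7H11BrO.
  M = 7(12.0) + 11(1.007825) + 78.918338 + 15.994915
    = 84.000000 + 11.086075 + 78.918338 + 15.994915 = 189.999328

189.9993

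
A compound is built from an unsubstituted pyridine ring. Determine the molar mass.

79.10 g/mol

Atom tally by fragment:
  pyridine ring core → C:5 H:5 N:1
Element totals:
  C: 5
  H: 5
  N: 1
Molecular formula: C5H5N.
  M = 5(12.011) + 5(1.008) + 14.007
    = 60.055 + 5.040 + 14.007 = 79.102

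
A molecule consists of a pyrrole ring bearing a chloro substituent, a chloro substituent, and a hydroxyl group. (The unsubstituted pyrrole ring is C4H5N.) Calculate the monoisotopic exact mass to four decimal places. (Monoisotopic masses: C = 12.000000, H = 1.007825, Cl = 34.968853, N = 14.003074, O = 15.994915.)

Atom tally by fragment:
  pyrrole ring core → C:4 H:5 N:1
  (− 3 ring H displaced by substituents)
  + Cl → Cl:1
  + Cl → Cl:1
  + OH → O:1 H:1
Element totals:
  C: 4
  H: 3
  Cl: 2
  N: 1
  O: 1
Molecular formula: C4H3Cl2NO.
  M = 4(12.0) + 3(1.007825) + 2(34.968853) + 14.003074 + 15.994915
    = 48.000000 + 3.023475 + 69.937706 + 14.003074 + 15.994915 = 150.959170

150.9592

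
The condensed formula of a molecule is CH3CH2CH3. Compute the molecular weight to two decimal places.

Element totals:
  C: 3
  H: 8
Molecular formula: C3H8.
  M = 3(12.011) + 8(1.008)
    = 36.033 + 8.064 = 44.097

44.10 g/mol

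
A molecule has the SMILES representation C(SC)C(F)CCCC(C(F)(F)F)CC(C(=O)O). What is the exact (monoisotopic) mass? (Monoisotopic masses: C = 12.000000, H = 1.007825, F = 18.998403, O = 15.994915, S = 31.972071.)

Atom tally by fragment:
  CH3SCH2 → C:2 H:5 S:1
  CH(F) → C:1 H:1 F:1
  CH2 → C:1 H:2
  CH2 → C:1 H:2
  CH2 → C:1 H:2
  CH(CF3) → C:2 H:1 F:3
  CH2 → C:1 H:2
  CH2COOH → C:2 H:3 O:2
Element totals:
  C: 11
  H: 18
  F: 4
  O: 2
  S: 1
Molecular formula: C11H18F4O2S.
  M = 11(12.0) + 18(1.007825) + 4(18.998403) + 2(15.994915) + 31.972071
    = 132.000000 + 18.140850 + 75.993612 + 31.989830 + 31.972071 = 290.096363

290.0964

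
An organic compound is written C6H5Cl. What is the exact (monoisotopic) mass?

112.0080

Element totals:
  C: 6
  H: 5
  Cl: 1
Molecular formula: C6H5Cl.
  M = 6(12.0) + 5(1.007825) + 34.968853
    = 72.000000 + 5.039125 + 34.968853 = 112.007978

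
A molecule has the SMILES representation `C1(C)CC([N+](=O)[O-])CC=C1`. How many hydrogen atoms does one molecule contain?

Atom tally by fragment:
  cyclohexene ring core → C:6 H:10
  (− 2 ring H displaced by substituents)
  + CH3 → C:1 H:3
  + NO2 → N:1 O:2
Element totals:
  C: 7
  H: 11
  N: 1
  O: 2

11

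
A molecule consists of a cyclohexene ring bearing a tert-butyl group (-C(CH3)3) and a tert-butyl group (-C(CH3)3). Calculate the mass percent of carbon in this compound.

Atom tally by fragment:
  cyclohexene ring core → C:6 H:10
  (− 2 ring H displaced by substituents)
  + C(CH3)3 → C:4 H:9
  + C(CH3)3 → C:4 H:9
Element totals:
  C: 14
  H: 26
Molecular formula: C14H26.
Molar mass = 194.362 g/mol.
Mass from C: 14 × 12.011 = 168.154 g/mol.
%C = 168.154 / 194.362 × 100 = 86.52%.

86.52%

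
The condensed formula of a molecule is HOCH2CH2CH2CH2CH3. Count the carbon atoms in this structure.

Element totals:
  C: 5
  H: 12
  O: 1

5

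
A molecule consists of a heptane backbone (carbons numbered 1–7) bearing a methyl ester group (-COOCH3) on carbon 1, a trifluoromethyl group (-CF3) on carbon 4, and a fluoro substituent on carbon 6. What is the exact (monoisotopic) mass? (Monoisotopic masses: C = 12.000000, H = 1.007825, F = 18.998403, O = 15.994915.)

Atom tally by fragment:
  CH3OOCCH2 → C:3 H:5 O:2
  CH2 → C:1 H:2
  CH2 → C:1 H:2
  CH(CF3) → C:2 H:1 F:3
  CH2 → C:1 H:2
  CH(F) → C:1 H:1 F:1
  CH3 → C:1 H:3
Element totals:
  C: 10
  H: 16
  F: 4
  O: 2
Molecular formula: C10H16F4O2.
  M = 10(12.0) + 16(1.007825) + 4(18.998403) + 2(15.994915)
    = 120.000000 + 16.125200 + 75.993612 + 31.989830 = 244.108642

244.1086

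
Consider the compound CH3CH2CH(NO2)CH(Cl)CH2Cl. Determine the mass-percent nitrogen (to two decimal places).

7.53%

Atom tally by fragment:
  CH3 → C:1 H:3
  CH2 → C:1 H:2
  CH(NO2) → C:1 H:1 N:1 O:2
  CH(Cl) → C:1 H:1 Cl:1
  CH2Cl → C:1 H:2 Cl:1
Element totals:
  C: 5
  H: 9
  Cl: 2
  N: 1
  O: 2
Molecular formula: C5H9Cl2NO2.
Molar mass = 186.032 g/mol.
Mass from N: 1 × 14.007 = 14.007 g/mol.
%N = 14.007 / 186.032 × 100 = 7.53%.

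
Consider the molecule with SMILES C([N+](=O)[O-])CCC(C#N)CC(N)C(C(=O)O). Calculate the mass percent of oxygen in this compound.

27.92%

Atom tally by fragment:
  O2NCH2 → C:1 H:2 N:1 O:2
  CH2 → C:1 H:2
  CH2 → C:1 H:2
  CH(CN) → C:2 H:1 N:1
  CH2 → C:1 H:2
  CH(NH2) → C:1 H:3 N:1
  CH2COOH → C:2 H:3 O:2
Element totals:
  C: 9
  H: 15
  N: 3
  O: 4
Molecular formula: C9H15N3O4.
Molar mass = 229.236 g/mol.
Mass from O: 4 × 15.999 = 63.996 g/mol.
%O = 63.996 / 229.236 × 100 = 27.92%.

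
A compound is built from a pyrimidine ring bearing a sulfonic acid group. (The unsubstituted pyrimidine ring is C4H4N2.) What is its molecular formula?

Atom tally by fragment:
  pyrimidine ring core → C:4 H:4 N:2
  (− 1 ring H displaced by substituents)
  + SO3H → S:1 O:3 H:1
Element totals:
  C: 4
  H: 4
  N: 2
  O: 3
  S: 1

C4H4N2O3S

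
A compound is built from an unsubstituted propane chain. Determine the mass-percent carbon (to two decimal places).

Atom tally by fragment:
  CH3 → C:1 H:3
  CH2 → C:1 H:2
  CH3 → C:1 H:3
Element totals:
  C: 3
  H: 8
Molecular formula: C3H8.
Molar mass = 44.097 g/mol.
Mass from C: 3 × 12.011 = 36.033 g/mol.
%C = 36.033 / 44.097 × 100 = 81.71%.

81.71%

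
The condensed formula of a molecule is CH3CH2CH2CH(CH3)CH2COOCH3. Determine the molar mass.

Atom tally by fragment:
  CH3 → C:1 H:3
  CH2 → C:1 H:2
  CH2 → C:1 H:2
  CH(CH3) → C:2 H:4
  CH2COOCH3 → C:3 H:5 O:2
Element totals:
  C: 8
  H: 16
  O: 2
Molecular formula: C8H16O2.
  M = 8(12.011) + 16(1.008) + 2(15.999)
    = 96.088 + 16.128 + 31.998 = 144.214

144.21 g/mol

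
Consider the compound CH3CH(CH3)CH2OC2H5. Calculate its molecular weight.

Atom tally by fragment:
  CH3 → C:1 H:3
  CH(CH3) → C:2 H:4
  CH2OC2H5 → C:3 H:7 O:1
Element totals:
  C: 6
  H: 14
  O: 1
Molecular formula: C6H14O.
  M = 6(12.011) + 14(1.008) + 15.999
    = 72.066 + 14.112 + 15.999 = 102.177

102.18 g/mol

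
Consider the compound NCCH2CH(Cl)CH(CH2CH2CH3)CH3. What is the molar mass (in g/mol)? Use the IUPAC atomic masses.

159.66 g/mol

Atom tally by fragment:
  NCCH2 → C:2 H:2 N:1
  CH(Cl) → C:1 H:1 Cl:1
  CH(CH2CH2CH3) → C:4 H:8
  CH3 → C:1 H:3
Element totals:
  C: 8
  H: 14
  Cl: 1
  N: 1
Molecular formula: C8H14ClN.
  M = 8(12.011) + 14(1.008) + 35.45 + 14.007
    = 96.088 + 14.112 + 35.450 + 14.007 = 159.657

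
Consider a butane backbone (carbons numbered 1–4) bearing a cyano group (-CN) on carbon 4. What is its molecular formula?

C5H9N

Atom tally by fragment:
  CH3 → C:1 H:3
  CH2 → C:1 H:2
  CH2 → C:1 H:2
  CH2CN → C:2 H:2 N:1
Element totals:
  C: 5
  H: 9
  N: 1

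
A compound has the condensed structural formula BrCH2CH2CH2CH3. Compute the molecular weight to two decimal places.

137.02 g/mol

Element totals:
  C: 4
  H: 9
  Br: 1
Molecular formula: C4H9Br.
  M = 4(12.011) + 9(1.008) + 79.904
    = 48.044 + 9.072 + 79.904 = 137.020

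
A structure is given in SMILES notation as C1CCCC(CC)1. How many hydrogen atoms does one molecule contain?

Atom tally by fragment:
  cyclopentane ring core → C:5 H:10
  (− 1 ring H displaced by substituents)
  + C2H5 → C:2 H:5
Element totals:
  C: 7
  H: 14

14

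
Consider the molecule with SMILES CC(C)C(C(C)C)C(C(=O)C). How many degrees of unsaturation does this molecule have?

1

Atom tally by fragment:
  CH3 → C:1 H:3
  CH(CH3) → C:2 H:4
  CH(CH(CH3)2) → C:4 H:8
  CH2COCH3 → C:3 H:5 O:1
Element totals:
  C: 10
  H: 20
  O: 1
Molecular formula: C10H20O.
DoU = (2C + 2 + N − H − X) / 2 = (2·10 + 2 + 0 − 20 − 0) / 2 = 1.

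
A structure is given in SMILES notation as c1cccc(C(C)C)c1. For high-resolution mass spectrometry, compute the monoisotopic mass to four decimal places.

Atom tally by fragment:
  benzene ring core → C:6 H:6
  (− 1 ring H displaced by substituents)
  + CH(CH3)2 → C:3 H:7
Element totals:
  C: 9
  H: 12
Molecular formula: C9H12.
  M = 9(12.0) + 12(1.007825)
    = 108.000000 + 12.093900 = 120.093900

120.0939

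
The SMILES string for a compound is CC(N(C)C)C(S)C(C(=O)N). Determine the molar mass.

176.28 g/mol

Atom tally by fragment:
  CH3 → C:1 H:3
  CH(N(CH3)2) → C:3 H:7 N:1
  CH(SH) → C:1 H:2 S:1
  CH2CONH2 → C:2 H:4 O:1 N:1
Element totals:
  C: 7
  H: 16
  N: 2
  O: 1
  S: 1
Molecular formula: C7H16N2OS.
  M = 7(12.011) + 16(1.008) + 2(14.007) + 15.999 + 32.06
    = 84.077 + 16.128 + 28.014 + 15.999 + 32.060 = 176.278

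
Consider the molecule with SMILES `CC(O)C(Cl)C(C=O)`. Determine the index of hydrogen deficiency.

Atom tally by fragment:
  CH3 → C:1 H:3
  CH(OH) → C:1 H:2 O:1
  CH(Cl) → C:1 H:1 Cl:1
  CH2CHO → C:2 H:3 O:1
Element totals:
  C: 5
  H: 9
  Cl: 1
  O: 2
Molecular formula: C5H9ClO2.
DoU = (2C + 2 + N − H − X) / 2 = (2·5 + 2 + 0 − 9 − 1) / 2 = 1.

1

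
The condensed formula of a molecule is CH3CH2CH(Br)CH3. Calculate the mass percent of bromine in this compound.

Atom tally by fragment:
  CH3 → C:1 H:3
  CH2 → C:1 H:2
  CH(Br) → C:1 H:1 Br:1
  CH3 → C:1 H:3
Element totals:
  C: 4
  H: 9
  Br: 1
Molecular formula: C4H9Br.
Molar mass = 137.020 g/mol.
Mass from Br: 1 × 79.904 = 79.904 g/mol.
%Br = 79.904 / 137.020 × 100 = 58.32%.

58.32%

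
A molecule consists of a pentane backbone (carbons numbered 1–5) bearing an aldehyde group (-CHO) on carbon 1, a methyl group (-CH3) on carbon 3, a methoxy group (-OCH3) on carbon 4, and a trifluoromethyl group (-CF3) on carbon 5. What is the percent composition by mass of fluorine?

Atom tally by fragment:
  OHCCH2 → C:2 H:3 O:1
  CH2 → C:1 H:2
  CH(CH3) → C:2 H:4
  CH(OCH3) → C:2 H:4 O:1
  CH2CF3 → C:2 H:2 F:3
Element totals:
  C: 9
  H: 15
  F: 3
  O: 2
Molecular formula: C9H15F3O2.
Molar mass = 212.211 g/mol.
Mass from F: 3 × 18.998 = 56.994 g/mol.
%F = 56.994 / 212.211 × 100 = 26.86%.

26.86%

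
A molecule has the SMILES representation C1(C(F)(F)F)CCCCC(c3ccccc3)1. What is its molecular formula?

Atom tally by fragment:
  cyclohexane ring core → C:6 H:12
  (− 2 ring H displaced by substituents)
  + CF3 → C:1 F:3
  + C6H5 → C:6 H:5
Element totals:
  C: 13
  H: 15
  F: 3

C13H15F3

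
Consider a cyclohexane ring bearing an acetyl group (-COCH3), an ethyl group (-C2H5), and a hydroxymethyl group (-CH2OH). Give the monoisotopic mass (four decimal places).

Atom tally by fragment:
  cyclohexane ring core → C:6 H:12
  (− 3 ring H displaced by substituents)
  + COCH3 → C:2 H:3 O:1
  + C2H5 → C:2 H:5
  + CH2OH → C:1 H:3 O:1
Element totals:
  C: 11
  H: 20
  O: 2
Molecular formula: C11H20O2.
  M = 11(12.0) + 20(1.007825) + 2(15.994915)
    = 132.000000 + 20.156500 + 31.989830 = 184.146330

184.1463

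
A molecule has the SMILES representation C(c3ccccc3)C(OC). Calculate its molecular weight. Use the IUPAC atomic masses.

136.19 g/mol

Atom tally by fragment:
  C6H5CH2 → C:7 H:7
  CH2OCH3 → C:2 H:5 O:1
Element totals:
  C: 9
  H: 12
  O: 1
Molecular formula: C9H12O.
  M = 9(12.011) + 12(1.008) + 15.999
    = 108.099 + 12.096 + 15.999 = 136.194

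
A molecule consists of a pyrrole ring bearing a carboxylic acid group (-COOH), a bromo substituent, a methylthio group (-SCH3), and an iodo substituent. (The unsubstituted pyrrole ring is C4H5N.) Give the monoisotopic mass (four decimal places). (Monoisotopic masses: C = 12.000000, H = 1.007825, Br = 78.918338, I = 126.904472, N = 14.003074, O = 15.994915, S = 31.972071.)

Atom tally by fragment:
  pyrrole ring core → C:4 H:5 N:1
  (− 4 ring H displaced by substituents)
  + COOH → C:1 H:1 O:2
  + Br → Br:1
  + SCH3 → C:1 H:3 S:1
  + I → I:1
Element totals:
  C: 6
  H: 5
  Br: 1
  I: 1
  N: 1
  O: 2
  S: 1
Molecular formula: C6H5BrINO2S.
  M = 6(12.0) + 5(1.007825) + 78.918338 + 126.904472 + 14.003074 + 2(15.994915) + 31.972071
    = 72.000000 + 5.039125 + 78.918338 + 126.904472 + 14.003074 + 31.989830 + 31.972071 = 360.826910

360.8269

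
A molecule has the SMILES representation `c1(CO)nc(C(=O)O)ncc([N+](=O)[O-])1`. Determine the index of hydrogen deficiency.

Atom tally by fragment:
  pyrimidine ring core → C:4 H:4 N:2
  (− 3 ring H displaced by substituents)
  + CH2OH → C:1 H:3 O:1
  + COOH → C:1 H:1 O:2
  + NO2 → N:1 O:2
Element totals:
  C: 6
  H: 5
  N: 3
  O: 5
Molecular formula: C6H5N3O5.
DoU = (2C + 2 + N − H − X) / 2 = (2·6 + 2 + 3 − 5 − 0) / 2 = 6.

6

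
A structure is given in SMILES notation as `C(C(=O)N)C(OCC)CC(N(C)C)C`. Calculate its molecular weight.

Atom tally by fragment:
  H2NOCCH2 → C:2 H:4 O:1 N:1
  CH(OC2H5) → C:3 H:6 O:1
  CH2 → C:1 H:2
  CH(N(CH3)2) → C:3 H:7 N:1
  CH3 → C:1 H:3
Element totals:
  C: 10
  H: 22
  N: 2
  O: 2
Molecular formula: C10H22N2O2.
  M = 10(12.011) + 22(1.008) + 2(14.007) + 2(15.999)
    = 120.110 + 22.176 + 28.014 + 31.998 = 202.298

202.30 g/mol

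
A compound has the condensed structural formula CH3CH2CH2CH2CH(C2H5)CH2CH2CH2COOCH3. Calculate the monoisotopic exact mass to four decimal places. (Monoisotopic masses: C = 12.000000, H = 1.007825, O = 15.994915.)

200.1776

Atom tally by fragment:
  CH3 → C:1 H:3
  CH2 → C:1 H:2
  CH2 → C:1 H:2
  CH2 → C:1 H:2
  CH(C2H5) → C:3 H:6
  CH2 → C:1 H:2
  CH2 → C:1 H:2
  CH2COOCH3 → C:3 H:5 O:2
Element totals:
  C: 12
  H: 24
  O: 2
Molecular formula: C12H24O2.
  M = 12(12.0) + 24(1.007825) + 2(15.994915)
    = 144.000000 + 24.187800 + 31.989830 = 200.177630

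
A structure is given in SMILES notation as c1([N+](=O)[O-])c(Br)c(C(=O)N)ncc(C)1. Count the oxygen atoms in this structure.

Atom tally by fragment:
  pyridine ring core → C:5 H:5 N:1
  (− 4 ring H displaced by substituents)
  + NO2 → N:1 O:2
  + Br → Br:1
  + CONH2 → C:1 H:2 O:1 N:1
  + CH3 → C:1 H:3
Element totals:
  C: 7
  H: 6
  Br: 1
  N: 3
  O: 3

3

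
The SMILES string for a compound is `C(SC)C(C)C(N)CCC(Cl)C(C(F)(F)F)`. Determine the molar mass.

Atom tally by fragment:
  CH3SCH2 → C:2 H:5 S:1
  CH(CH3) → C:2 H:4
  CH(NH2) → C:1 H:3 N:1
  CH2 → C:1 H:2
  CH2 → C:1 H:2
  CH(Cl) → C:1 H:1 Cl:1
  CH2CF3 → C:2 H:2 F:3
Element totals:
  C: 10
  H: 19
  Cl: 1
  F: 3
  N: 1
  S: 1
Molecular formula: C10H19ClF3NS.
  M = 10(12.011) + 19(1.008) + 35.45 + 3(18.998) + 14.007 + 32.06
    = 120.110 + 19.152 + 35.450 + 56.994 + 14.007 + 32.060 = 277.773

277.77 g/mol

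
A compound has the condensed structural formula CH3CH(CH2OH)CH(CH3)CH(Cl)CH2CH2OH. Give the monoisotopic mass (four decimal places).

180.0917

Atom tally by fragment:
  CH3 → C:1 H:3
  CH(CH2OH) → C:2 H:4 O:1
  CH(CH3) → C:2 H:4
  CH(Cl) → C:1 H:1 Cl:1
  CH2CH2OH → C:2 H:5 O:1
Element totals:
  C: 8
  H: 17
  Cl: 1
  O: 2
Molecular formula: C8H17ClO2.
  M = 8(12.0) + 17(1.007825) + 34.968853 + 2(15.994915)
    = 96.000000 + 17.133025 + 34.968853 + 31.989830 = 180.091708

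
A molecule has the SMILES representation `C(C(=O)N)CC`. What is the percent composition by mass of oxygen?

18.36%

Atom tally by fragment:
  H2NOCCH2 → C:2 H:4 O:1 N:1
  CH2 → C:1 H:2
  CH3 → C:1 H:3
Element totals:
  C: 4
  H: 9
  N: 1
  O: 1
Molecular formula: C4H9NO.
Molar mass = 87.122 g/mol.
Mass from O: 1 × 15.999 = 15.999 g/mol.
%O = 15.999 / 87.122 × 100 = 18.36%.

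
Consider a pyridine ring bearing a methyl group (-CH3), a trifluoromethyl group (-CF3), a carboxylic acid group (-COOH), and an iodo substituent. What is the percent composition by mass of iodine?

Atom tally by fragment:
  pyridine ring core → C:5 H:5 N:1
  (− 4 ring H displaced by substituents)
  + CH3 → C:1 H:3
  + CF3 → C:1 F:3
  + COOH → C:1 H:1 O:2
  + I → I:1
Element totals:
  C: 8
  H: 5
  F: 3
  I: 1
  N: 1
  O: 2
Molecular formula: C8H5F3INO2.
Molar mass = 331.031 g/mol.
Mass from I: 1 × 126.904 = 126.904 g/mol.
%I = 126.904 / 331.031 × 100 = 38.34%.

38.34%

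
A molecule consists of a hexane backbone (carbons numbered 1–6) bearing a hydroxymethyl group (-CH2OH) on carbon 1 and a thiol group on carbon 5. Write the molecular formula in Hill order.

C7H16OS

Atom tally by fragment:
  HOCH2CH2 → C:2 H:5 O:1
  CH2 → C:1 H:2
  CH2 → C:1 H:2
  CH2 → C:1 H:2
  CH(SH) → C:1 H:2 S:1
  CH3 → C:1 H:3
Element totals:
  C: 7
  H: 16
  O: 1
  S: 1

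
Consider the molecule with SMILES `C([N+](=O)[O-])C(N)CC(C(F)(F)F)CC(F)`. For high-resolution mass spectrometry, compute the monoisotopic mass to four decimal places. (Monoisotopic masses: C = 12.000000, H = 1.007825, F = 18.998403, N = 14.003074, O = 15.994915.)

232.0835

Atom tally by fragment:
  O2NCH2 → C:1 H:2 N:1 O:2
  CH(NH2) → C:1 H:3 N:1
  CH2 → C:1 H:2
  CH(CF3) → C:2 H:1 F:3
  CH2 → C:1 H:2
  CH2F → C:1 H:2 F:1
Element totals:
  C: 7
  H: 12
  F: 4
  N: 2
  O: 2
Molecular formula: C7H12F4N2O2.
  M = 7(12.0) + 12(1.007825) + 4(18.998403) + 2(14.003074) + 2(15.994915)
    = 84.000000 + 12.093900 + 75.993612 + 28.006148 + 31.989830 = 232.083490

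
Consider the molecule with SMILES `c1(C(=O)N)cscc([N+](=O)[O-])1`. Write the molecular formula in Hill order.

C5H4N2O3S

Atom tally by fragment:
  thiophene ring core → C:4 H:4 S:1
  (− 2 ring H displaced by substituents)
  + CONH2 → C:1 H:2 O:1 N:1
  + NO2 → N:1 O:2
Element totals:
  C: 5
  H: 4
  N: 2
  O: 3
  S: 1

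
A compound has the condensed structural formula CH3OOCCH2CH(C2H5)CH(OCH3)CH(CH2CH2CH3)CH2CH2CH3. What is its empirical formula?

C5H10O

Atom tally by fragment:
  CH3OOCCH2 → C:3 H:5 O:2
  CH(C2H5) → C:3 H:6
  CH(OCH3) → C:2 H:4 O:1
  CH(CH2CH2CH3) → C:4 H:8
  CH2 → C:1 H:2
  CH2 → C:1 H:2
  CH3 → C:1 H:3
Element totals:
  C: 15
  H: 30
  O: 3
Molecular formula: C15H30O3.
gcd of subscripts = 3; dividing each by 3:
  C: 15/3 = 5
  H: 30/3 = 10
  O: 3/3 = 1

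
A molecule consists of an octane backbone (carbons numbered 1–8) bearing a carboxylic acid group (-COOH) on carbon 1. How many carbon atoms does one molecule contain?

9

Atom tally by fragment:
  HOOCCH2 → C:2 H:3 O:2
  CH2 → C:1 H:2
  CH2 → C:1 H:2
  CH2 → C:1 H:2
  CH2 → C:1 H:2
  CH2 → C:1 H:2
  CH2 → C:1 H:2
  CH3 → C:1 H:3
Element totals:
  C: 9
  H: 18
  O: 2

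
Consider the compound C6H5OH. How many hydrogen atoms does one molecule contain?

6

Atom tally by fragment:
  benzene ring core → C:6 H:6
  (− 1 ring H displaced by substituents)
  + OH → O:1 H:1
Element totals:
  C: 6
  H: 6
  O: 1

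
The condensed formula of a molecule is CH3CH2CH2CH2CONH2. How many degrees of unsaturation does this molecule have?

Atom tally by fragment:
  CH3 → C:1 H:3
  CH2 → C:1 H:2
  CH2 → C:1 H:2
  CH2CONH2 → C:2 H:4 O:1 N:1
Element totals:
  C: 5
  H: 11
  N: 1
  O: 1
Molecular formula: C5H11NO.
DoU = (2C + 2 + N − H − X) / 2 = (2·5 + 2 + 1 − 11 − 0) / 2 = 1.

1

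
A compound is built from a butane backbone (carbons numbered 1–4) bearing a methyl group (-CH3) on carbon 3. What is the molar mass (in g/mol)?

72.15 g/mol

Atom tally by fragment:
  CH3 → C:1 H:3
  CH2 → C:1 H:2
  CH(CH3) → C:2 H:4
  CH3 → C:1 H:3
Element totals:
  C: 5
  H: 12
Molecular formula: C5H12.
  M = 5(12.011) + 12(1.008)
    = 60.055 + 12.096 = 72.151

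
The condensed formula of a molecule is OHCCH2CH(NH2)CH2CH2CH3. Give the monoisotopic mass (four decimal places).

Element totals:
  C: 6
  H: 13
  N: 1
  O: 1
Molecular formula: C6H13NO.
  M = 6(12.0) + 13(1.007825) + 14.003074 + 15.994915
    = 72.000000 + 13.101725 + 14.003074 + 15.994915 = 115.099714

115.0997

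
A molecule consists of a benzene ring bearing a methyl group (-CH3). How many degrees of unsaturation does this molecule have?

Atom tally by fragment:
  benzene ring core → C:6 H:6
  (− 1 ring H displaced by substituents)
  + CH3 → C:1 H:3
Element totals:
  C: 7
  H: 8
Molecular formula: C7H8.
DoU = (2C + 2 + N − H − X) / 2 = (2·7 + 2 + 0 − 8 − 0) / 2 = 4.

4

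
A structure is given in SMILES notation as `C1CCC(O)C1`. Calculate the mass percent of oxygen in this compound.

Atom tally by fragment:
  cyclopentane ring core → C:5 H:10
  (− 1 ring H displaced by substituents)
  + OH → O:1 H:1
Element totals:
  C: 5
  H: 10
  O: 1
Molecular formula: C5H10O.
Molar mass = 86.134 g/mol.
Mass from O: 1 × 15.999 = 15.999 g/mol.
%O = 15.999 / 86.134 × 100 = 18.57%.

18.57%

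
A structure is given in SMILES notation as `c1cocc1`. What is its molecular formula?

Atom tally by fragment:
  furan ring core → C:4 H:4 O:1
Element totals:
  C: 4
  H: 4
  O: 1

C4H4O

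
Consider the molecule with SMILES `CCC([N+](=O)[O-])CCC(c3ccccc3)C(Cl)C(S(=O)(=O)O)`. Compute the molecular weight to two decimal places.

Atom tally by fragment:
  CH3 → C:1 H:3
  CH2 → C:1 H:2
  CH(NO2) → C:1 H:1 N:1 O:2
  CH2 → C:1 H:2
  CH2 → C:1 H:2
  CH(C6H5) → C:7 H:6
  CH(Cl) → C:1 H:1 Cl:1
  CH2SO3H → C:1 H:3 S:1 O:3
Element totals:
  C: 14
  H: 20
  Cl: 1
  N: 1
  O: 5
  S: 1
Molecular formula: C14H20ClNO5S.
  M = 14(12.011) + 20(1.008) + 35.45 + 14.007 + 5(15.999) + 32.06
    = 168.154 + 20.160 + 35.450 + 14.007 + 79.995 + 32.060 = 349.826

349.83 g/mol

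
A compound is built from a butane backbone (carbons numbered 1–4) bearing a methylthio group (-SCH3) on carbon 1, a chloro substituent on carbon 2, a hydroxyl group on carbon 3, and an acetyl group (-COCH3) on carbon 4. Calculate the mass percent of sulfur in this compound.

Atom tally by fragment:
  CH3SCH2 → C:2 H:5 S:1
  CH(Cl) → C:1 H:1 Cl:1
  CH(OH) → C:1 H:2 O:1
  CH2COCH3 → C:3 H:5 O:1
Element totals:
  C: 7
  H: 13
  Cl: 1
  O: 2
  S: 1
Molecular formula: C7H13ClO2S.
Molar mass = 196.689 g/mol.
Mass from S: 1 × 32.06 = 32.060 g/mol.
%S = 32.060 / 196.689 × 100 = 16.30%.

16.30%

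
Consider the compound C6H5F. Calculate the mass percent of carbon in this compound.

Element totals:
  C: 6
  H: 5
  F: 1
Molecular formula: C6H5F.
Molar mass = 96.104 g/mol.
Mass from C: 6 × 12.011 = 72.066 g/mol.
%C = 72.066 / 96.104 × 100 = 74.99%.

74.99%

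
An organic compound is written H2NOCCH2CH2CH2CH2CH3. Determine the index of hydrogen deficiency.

1

Atom tally by fragment:
  H2NOCCH2 → C:2 H:4 O:1 N:1
  CH2 → C:1 H:2
  CH2 → C:1 H:2
  CH2 → C:1 H:2
  CH3 → C:1 H:3
Element totals:
  C: 6
  H: 13
  N: 1
  O: 1
Molecular formula: C6H13NO.
DoU = (2C + 2 + N − H − X) / 2 = (2·6 + 2 + 1 − 13 − 0) / 2 = 1.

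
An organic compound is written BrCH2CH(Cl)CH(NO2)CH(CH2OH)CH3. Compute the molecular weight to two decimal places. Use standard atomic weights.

260.51 g/mol

Atom tally by fragment:
  BrCH2 → C:1 H:2 Br:1
  CH(Cl) → C:1 H:1 Cl:1
  CH(NO2) → C:1 H:1 N:1 O:2
  CH(CH2OH) → C:2 H:4 O:1
  CH3 → C:1 H:3
Element totals:
  C: 6
  H: 11
  Br: 1
  Cl: 1
  N: 1
  O: 3
Molecular formula: C6H11BrClNO3.
  M = 6(12.011) + 11(1.008) + 79.904 + 35.45 + 14.007 + 3(15.999)
    = 72.066 + 11.088 + 79.904 + 35.450 + 14.007 + 47.997 = 260.512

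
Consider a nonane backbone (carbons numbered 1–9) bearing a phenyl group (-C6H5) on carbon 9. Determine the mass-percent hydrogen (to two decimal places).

11.84%

Atom tally by fragment:
  CH3 → C:1 H:3
  CH2 → C:1 H:2
  CH2 → C:1 H:2
  CH2 → C:1 H:2
  CH2 → C:1 H:2
  CH2 → C:1 H:2
  CH2 → C:1 H:2
  CH2 → C:1 H:2
  CH2C6H5 → C:7 H:7
Element totals:
  C: 15
  H: 24
Molecular formula: C15H24.
Molar mass = 204.357 g/mol.
Mass from H: 24 × 1.008 = 24.192 g/mol.
%H = 24.192 / 204.357 × 100 = 11.84%.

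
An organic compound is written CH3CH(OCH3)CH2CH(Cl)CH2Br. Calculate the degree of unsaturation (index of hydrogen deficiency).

0

Element totals:
  C: 6
  H: 12
  Br: 1
  Cl: 1
  O: 1
Molecular formula: C6H12BrClO.
DoU = (2C + 2 + N − H − X) / 2 = (2·6 + 2 + 0 − 12 − 2) / 2 = 0.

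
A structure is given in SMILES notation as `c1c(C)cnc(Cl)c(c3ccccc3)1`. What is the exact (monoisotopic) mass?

203.0502

Atom tally by fragment:
  pyridine ring core → C:5 H:5 N:1
  (− 3 ring H displaced by substituents)
  + CH3 → C:1 H:3
  + Cl → Cl:1
  + C6H5 → C:6 H:5
Element totals:
  C: 12
  H: 10
  Cl: 1
  N: 1
Molecular formula: C12H10ClN.
  M = 12(12.0) + 10(1.007825) + 34.968853 + 14.003074
    = 144.000000 + 10.078250 + 34.968853 + 14.003074 = 203.050177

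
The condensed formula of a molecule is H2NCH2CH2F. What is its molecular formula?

Element totals:
  C: 2
  H: 6
  F: 1
  N: 1

C2H6FN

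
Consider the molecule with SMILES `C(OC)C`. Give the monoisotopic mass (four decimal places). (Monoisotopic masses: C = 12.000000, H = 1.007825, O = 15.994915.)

Atom tally by fragment:
  CH3OCH2 → C:2 H:5 O:1
  CH3 → C:1 H:3
Element totals:
  C: 3
  H: 8
  O: 1
Molecular formula: C3H8O.
  M = 3(12.0) + 8(1.007825) + 15.994915
    = 36.000000 + 8.062600 + 15.994915 = 60.057515

60.0575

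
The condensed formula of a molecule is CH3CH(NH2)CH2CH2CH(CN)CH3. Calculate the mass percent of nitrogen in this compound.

Element totals:
  C: 7
  H: 14
  N: 2
Molecular formula: C7H14N2.
Molar mass = 126.203 g/mol.
Mass from N: 2 × 14.007 = 28.014 g/mol.
%N = 28.014 / 126.203 × 100 = 22.20%.

22.20%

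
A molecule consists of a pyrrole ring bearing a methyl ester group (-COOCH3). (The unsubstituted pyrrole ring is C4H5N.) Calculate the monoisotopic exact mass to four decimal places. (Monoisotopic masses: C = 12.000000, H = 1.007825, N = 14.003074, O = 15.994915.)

Atom tally by fragment:
  pyrrole ring core → C:4 H:5 N:1
  (− 1 ring H displaced by substituents)
  + COOCH3 → C:2 H:3 O:2
Element totals:
  C: 6
  H: 7
  N: 1
  O: 2
Molecular formula: C6H7NO2.
  M = 6(12.0) + 7(1.007825) + 14.003074 + 2(15.994915)
    = 72.000000 + 7.054775 + 14.003074 + 31.989830 = 125.047679

125.0477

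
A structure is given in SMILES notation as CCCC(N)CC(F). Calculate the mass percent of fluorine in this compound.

Atom tally by fragment:
  CH3 → C:1 H:3
  CH2 → C:1 H:2
  CH2 → C:1 H:2
  CH(NH2) → C:1 H:3 N:1
  CH2 → C:1 H:2
  CH2F → C:1 H:2 F:1
Element totals:
  C: 6
  H: 14
  F: 1
  N: 1
Molecular formula: C6H14FN.
Molar mass = 119.183 g/mol.
Mass from F: 1 × 18.998 = 18.998 g/mol.
%F = 18.998 / 119.183 × 100 = 15.94%.

15.94%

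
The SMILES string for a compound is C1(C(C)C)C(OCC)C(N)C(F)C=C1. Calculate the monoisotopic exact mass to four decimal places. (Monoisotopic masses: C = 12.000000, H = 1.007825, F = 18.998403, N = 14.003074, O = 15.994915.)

201.1529

Atom tally by fragment:
  cyclohexene ring core → C:6 H:10
  (− 4 ring H displaced by substituents)
  + CH(CH3)2 → C:3 H:7
  + OC2H5 → C:2 H:5 O:1
  + NH2 → N:1 H:2
  + F → F:1
Element totals:
  C: 11
  H: 20
  F: 1
  N: 1
  O: 1
Molecular formula: C11H20FNO.
  M = 11(12.0) + 20(1.007825) + 18.998403 + 14.003074 + 15.994915
    = 132.000000 + 20.156500 + 18.998403 + 14.003074 + 15.994915 = 201.152892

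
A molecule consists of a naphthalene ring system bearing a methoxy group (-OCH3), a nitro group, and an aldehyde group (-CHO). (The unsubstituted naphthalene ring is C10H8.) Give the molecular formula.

C12H9NO4

Atom tally by fragment:
  naphthalene ring system core → C:10 H:8
  (− 3 ring H displaced by substituents)
  + OCH3 → C:1 H:3 O:1
  + NO2 → N:1 O:2
  + CHO → C:1 H:1 O:1
Element totals:
  C: 12
  H: 9
  N: 1
  O: 4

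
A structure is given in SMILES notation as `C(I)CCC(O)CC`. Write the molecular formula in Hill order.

Atom tally by fragment:
  ICH2 → C:1 H:2 I:1
  CH2 → C:1 H:2
  CH2 → C:1 H:2
  CH(OH) → C:1 H:2 O:1
  CH2 → C:1 H:2
  CH3 → C:1 H:3
Element totals:
  C: 6
  H: 13
  I: 1
  O: 1

C6H13IO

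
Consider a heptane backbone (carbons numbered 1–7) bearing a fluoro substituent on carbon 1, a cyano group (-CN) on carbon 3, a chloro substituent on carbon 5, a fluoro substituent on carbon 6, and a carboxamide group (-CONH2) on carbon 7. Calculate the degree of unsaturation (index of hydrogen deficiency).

Atom tally by fragment:
  FCH2 → C:1 H:2 F:1
  CH2 → C:1 H:2
  CH(CN) → C:2 H:1 N:1
  CH2 → C:1 H:2
  CH(Cl) → C:1 H:1 Cl:1
  CH(F) → C:1 H:1 F:1
  CH2CONH2 → C:2 H:4 O:1 N:1
Element totals:
  C: 9
  H: 13
  Cl: 1
  F: 2
  N: 2
  O: 1
Molecular formula: C9H13ClF2N2O.
DoU = (2C + 2 + N − H − X) / 2 = (2·9 + 2 + 2 − 13 − 3) / 2 = 3.

3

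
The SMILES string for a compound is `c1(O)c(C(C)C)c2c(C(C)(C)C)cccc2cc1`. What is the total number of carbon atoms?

17

Atom tally by fragment:
  naphthalene ring system core → C:10 H:8
  (− 3 ring H displaced by substituents)
  + OH → O:1 H:1
  + CH(CH3)2 → C:3 H:7
  + C(CH3)3 → C:4 H:9
Element totals:
  C: 17
  H: 22
  O: 1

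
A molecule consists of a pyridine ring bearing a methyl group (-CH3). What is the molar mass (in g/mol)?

93.13 g/mol

Atom tally by fragment:
  pyridine ring core → C:5 H:5 N:1
  (− 1 ring H displaced by substituents)
  + CH3 → C:1 H:3
Element totals:
  C: 6
  H: 7
  N: 1
Molecular formula: C6H7N.
  M = 6(12.011) + 7(1.008) + 14.007
    = 72.066 + 7.056 + 14.007 = 93.129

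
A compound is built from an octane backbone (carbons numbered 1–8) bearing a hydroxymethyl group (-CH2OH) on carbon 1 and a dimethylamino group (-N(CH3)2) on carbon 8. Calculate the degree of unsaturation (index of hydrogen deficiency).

Atom tally by fragment:
  HOCH2CH2 → C:2 H:5 O:1
  CH2 → C:1 H:2
  CH2 → C:1 H:2
  CH2 → C:1 H:2
  CH2 → C:1 H:2
  CH2 → C:1 H:2
  CH2 → C:1 H:2
  CH2N(CH3)2 → C:3 H:8 N:1
Element totals:
  C: 11
  H: 25
  N: 1
  O: 1
Molecular formula: C11H25NO.
DoU = (2C + 2 + N − H − X) / 2 = (2·11 + 2 + 1 − 25 − 0) / 2 = 0.

0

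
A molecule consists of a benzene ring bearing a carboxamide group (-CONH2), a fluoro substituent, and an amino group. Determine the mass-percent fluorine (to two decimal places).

Atom tally by fragment:
  benzene ring core → C:6 H:6
  (− 3 ring H displaced by substituents)
  + CONH2 → C:1 H:2 O:1 N:1
  + F → F:1
  + NH2 → N:1 H:2
Element totals:
  C: 7
  H: 7
  F: 1
  N: 2
  O: 1
Molecular formula: C7H7FN2O.
Molar mass = 154.144 g/mol.
Mass from F: 1 × 18.998 = 18.998 g/mol.
%F = 18.998 / 154.144 × 100 = 12.32%.

12.32%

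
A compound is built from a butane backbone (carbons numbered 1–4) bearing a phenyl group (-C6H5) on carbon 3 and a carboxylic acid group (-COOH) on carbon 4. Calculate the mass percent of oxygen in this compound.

17.95%

Atom tally by fragment:
  CH3 → C:1 H:3
  CH2 → C:1 H:2
  CH(C6H5) → C:7 H:6
  CH2COOH → C:2 H:3 O:2
Element totals:
  C: 11
  H: 14
  O: 2
Molecular formula: C11H14O2.
Molar mass = 178.231 g/mol.
Mass from O: 2 × 15.999 = 31.998 g/mol.
%O = 31.998 / 178.231 × 100 = 17.95%.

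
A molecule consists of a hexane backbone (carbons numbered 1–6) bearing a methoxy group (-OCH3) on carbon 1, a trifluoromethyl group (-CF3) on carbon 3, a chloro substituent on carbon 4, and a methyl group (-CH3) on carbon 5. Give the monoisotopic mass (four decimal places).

232.0842

Atom tally by fragment:
  CH3OCH2 → C:2 H:5 O:1
  CH2 → C:1 H:2
  CH(CF3) → C:2 H:1 F:3
  CH(Cl) → C:1 H:1 Cl:1
  CH(CH3) → C:2 H:4
  CH3 → C:1 H:3
Element totals:
  C: 9
  H: 16
  Cl: 1
  F: 3
  O: 1
Molecular formula: C9H16ClF3O.
  M = 9(12.0) + 16(1.007825) + 34.968853 + 3(18.998403) + 15.994915
    = 108.000000 + 16.125200 + 34.968853 + 56.995209 + 15.994915 = 232.084177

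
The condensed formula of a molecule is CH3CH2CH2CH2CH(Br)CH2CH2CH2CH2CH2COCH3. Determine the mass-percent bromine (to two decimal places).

Atom tally by fragment:
  CH3 → C:1 H:3
  CH2 → C:1 H:2
  CH2 → C:1 H:2
  CH2 → C:1 H:2
  CH(Br) → C:1 H:1 Br:1
  CH2 → C:1 H:2
  CH2 → C:1 H:2
  CH2 → C:1 H:2
  CH2 → C:1 H:2
  CH2COCH3 → C:3 H:5 O:1
Element totals:
  C: 12
  H: 23
  Br: 1
  O: 1
Molecular formula: C12H23BrO.
Molar mass = 263.219 g/mol.
Mass from Br: 1 × 79.904 = 79.904 g/mol.
%Br = 79.904 / 263.219 × 100 = 30.36%.

30.36%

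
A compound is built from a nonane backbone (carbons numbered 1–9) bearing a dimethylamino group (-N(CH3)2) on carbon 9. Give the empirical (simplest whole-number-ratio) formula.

Atom tally by fragment:
  CH3 → C:1 H:3
  CH2 → C:1 H:2
  CH2 → C:1 H:2
  CH2 → C:1 H:2
  CH2 → C:1 H:2
  CH2 → C:1 H:2
  CH2 → C:1 H:2
  CH2 → C:1 H:2
  CH2N(CH3)2 → C:3 H:8 N:1
Element totals:
  C: 11
  H: 25
  N: 1
Molecular formula: C11H25N.
gcd of subscripts (11, 25, 1) = 1, so the empirical formula equals the molecular formula.

C11H25N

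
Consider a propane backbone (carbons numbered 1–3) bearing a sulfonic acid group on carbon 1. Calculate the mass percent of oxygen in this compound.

38.66%

Atom tally by fragment:
  HO3SCH2 → C:1 H:3 S:1 O:3
  CH2 → C:1 H:2
  CH3 → C:1 H:3
Element totals:
  C: 3
  H: 8
  O: 3
  S: 1
Molecular formula: C3H8O3S.
Molar mass = 124.154 g/mol.
Mass from O: 3 × 15.999 = 47.997 g/mol.
%O = 47.997 / 124.154 × 100 = 38.66%.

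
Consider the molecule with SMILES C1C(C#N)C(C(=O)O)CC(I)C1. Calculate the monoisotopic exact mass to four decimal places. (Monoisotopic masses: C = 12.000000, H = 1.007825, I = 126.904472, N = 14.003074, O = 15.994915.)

278.9756

Atom tally by fragment:
  cyclohexane ring core → C:6 H:12
  (− 3 ring H displaced by substituents)
  + CN → C:1 N:1
  + COOH → C:1 H:1 O:2
  + I → I:1
Element totals:
  C: 8
  H: 10
  I: 1
  N: 1
  O: 2
Molecular formula: C8H10INO2.
  M = 8(12.0) + 10(1.007825) + 126.904472 + 14.003074 + 2(15.994915)
    = 96.000000 + 10.078250 + 126.904472 + 14.003074 + 31.989830 = 278.975626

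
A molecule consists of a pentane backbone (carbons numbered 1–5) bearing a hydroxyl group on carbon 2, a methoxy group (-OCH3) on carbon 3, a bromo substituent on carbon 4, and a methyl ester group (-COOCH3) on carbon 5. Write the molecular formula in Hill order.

Atom tally by fragment:
  CH3 → C:1 H:3
  CH(OH) → C:1 H:2 O:1
  CH(OCH3) → C:2 H:4 O:1
  CH(Br) → C:1 H:1 Br:1
  CH2COOCH3 → C:3 H:5 O:2
Element totals:
  C: 8
  H: 15
  Br: 1
  O: 4

C8H15BrO4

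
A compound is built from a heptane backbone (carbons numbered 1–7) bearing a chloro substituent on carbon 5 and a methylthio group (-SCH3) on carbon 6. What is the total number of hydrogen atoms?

Atom tally by fragment:
  CH3 → C:1 H:3
  CH2 → C:1 H:2
  CH2 → C:1 H:2
  CH2 → C:1 H:2
  CH(Cl) → C:1 H:1 Cl:1
  CH(SCH3) → C:2 H:4 S:1
  CH3 → C:1 H:3
Element totals:
  C: 8
  H: 17
  Cl: 1
  S: 1

17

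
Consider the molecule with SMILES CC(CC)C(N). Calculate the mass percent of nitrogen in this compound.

Atom tally by fragment:
  CH3 → C:1 H:3
  CH(C2H5) → C:3 H:6
  CH2NH2 → C:1 H:4 N:1
Element totals:
  C: 5
  H: 13
  N: 1
Molecular formula: C5H13N.
Molar mass = 87.166 g/mol.
Mass from N: 1 × 14.007 = 14.007 g/mol.
%N = 14.007 / 87.166 × 100 = 16.07%.

16.07%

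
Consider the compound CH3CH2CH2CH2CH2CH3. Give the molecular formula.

Atom tally by fragment:
  CH3 → C:1 H:3
  CH2 → C:1 H:2
  CH2 → C:1 H:2
  CH2 → C:1 H:2
  CH2 → C:1 H:2
  CH3 → C:1 H:3
Element totals:
  C: 6
  H: 14

C6H14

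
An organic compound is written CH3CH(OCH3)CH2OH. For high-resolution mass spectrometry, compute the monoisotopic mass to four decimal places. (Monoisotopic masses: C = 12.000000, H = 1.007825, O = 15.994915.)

Atom tally by fragment:
  CH3 → C:1 H:3
  CH(OCH3) → C:2 H:4 O:1
  CH2OH → C:1 H:3 O:1
Element totals:
  C: 4
  H: 10
  O: 2
Molecular formula: C4H10O2.
  M = 4(12.0) + 10(1.007825) + 2(15.994915)
    = 48.000000 + 10.078250 + 31.989830 = 90.068080

90.0681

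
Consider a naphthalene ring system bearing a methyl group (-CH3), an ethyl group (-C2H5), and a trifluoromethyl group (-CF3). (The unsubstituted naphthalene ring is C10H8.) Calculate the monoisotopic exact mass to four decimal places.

238.0969

Atom tally by fragment:
  naphthalene ring system core → C:10 H:8
  (− 3 ring H displaced by substituents)
  + CH3 → C:1 H:3
  + C2H5 → C:2 H:5
  + CF3 → C:1 F:3
Element totals:
  C: 14
  H: 13
  F: 3
Molecular formula: C14H13F3.
  M = 14(12.0) + 13(1.007825) + 3(18.998403)
    = 168.000000 + 13.101725 + 56.995209 = 238.096934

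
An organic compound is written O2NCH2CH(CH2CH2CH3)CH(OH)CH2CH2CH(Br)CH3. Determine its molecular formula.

Atom tally by fragment:
  O2NCH2 → C:1 H:2 N:1 O:2
  CH(CH2CH2CH3) → C:4 H:8
  CH(OH) → C:1 H:2 O:1
  CH2 → C:1 H:2
  CH2 → C:1 H:2
  CH(Br) → C:1 H:1 Br:1
  CH3 → C:1 H:3
Element totals:
  C: 10
  H: 20
  Br: 1
  N: 1
  O: 3

C10H20BrNO3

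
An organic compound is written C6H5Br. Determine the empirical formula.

Atom tally by fragment:
  benzene ring core → C:6 H:6
  (− 1 ring H displaced by substituents)
  + Br → Br:1
Element totals:
  C: 6
  H: 5
  Br: 1
Molecular formula: C6H5Br.
gcd of subscripts (1, 6, 5) = 1, so the empirical formula equals the molecular formula.

C6H5Br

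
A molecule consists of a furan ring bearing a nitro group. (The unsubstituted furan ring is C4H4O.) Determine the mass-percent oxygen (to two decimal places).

Atom tally by fragment:
  furan ring core → C:4 H:4 O:1
  (− 1 ring H displaced by substituents)
  + NO2 → N:1 O:2
Element totals:
  C: 4
  H: 3
  N: 1
  O: 3
Molecular formula: C4H3NO3.
Molar mass = 113.072 g/mol.
Mass from O: 3 × 15.999 = 47.997 g/mol.
%O = 47.997 / 113.072 × 100 = 42.45%.

42.45%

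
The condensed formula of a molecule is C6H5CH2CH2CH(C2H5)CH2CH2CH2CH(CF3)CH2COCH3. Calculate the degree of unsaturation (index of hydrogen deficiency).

Atom tally by fragment:
  C6H5CH2 → C:7 H:7
  CH2 → C:1 H:2
  CH(C2H5) → C:3 H:6
  CH2 → C:1 H:2
  CH2 → C:1 H:2
  CH2 → C:1 H:2
  CH(CF3) → C:2 H:1 F:3
  CH2COCH3 → C:3 H:5 O:1
Element totals:
  C: 19
  H: 27
  F: 3
  O: 1
Molecular formula: C19H27F3O.
DoU = (2C + 2 + N − H − X) / 2 = (2·19 + 2 + 0 − 27 − 3) / 2 = 5.

5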